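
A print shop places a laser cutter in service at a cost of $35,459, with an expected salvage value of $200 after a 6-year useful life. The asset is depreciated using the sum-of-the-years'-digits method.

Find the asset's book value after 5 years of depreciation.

$1,879

Depreciable base = $35,459 − $200 = $35,259.
Sum of the years' digits = 6+5+4+3+2+1 = 21.
Year 1: $35,259 × 6/21 = $10,074. Book value $25,385.
Year 2: $35,259 × 5/21 = $8,395. Book value $16,990.
Year 3: $35,259 × 4/21 = $6,716. Book value $10,274.
Year 4: $35,259 × 3/21 = $5,037. Book value $5,237.
Year 5: $35,259 × 2/21 = $3,358. Book value $1,879.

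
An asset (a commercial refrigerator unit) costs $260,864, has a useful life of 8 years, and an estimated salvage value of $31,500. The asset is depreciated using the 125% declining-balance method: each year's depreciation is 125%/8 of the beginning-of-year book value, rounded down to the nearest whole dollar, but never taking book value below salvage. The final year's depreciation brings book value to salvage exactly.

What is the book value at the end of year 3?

Depreciable base = $260,864 − $31,500 = $229,364.
Year 1: ⌊$260,864 × 125%/8⌋ = $40,760. Book value $220,104.
Year 2: ⌊$220,104 × 125%/8⌋ = $34,391. Book value $185,713.
Year 3: ⌊$185,713 × 125%/8⌋ = $29,017. Book value $156,696.

$156,696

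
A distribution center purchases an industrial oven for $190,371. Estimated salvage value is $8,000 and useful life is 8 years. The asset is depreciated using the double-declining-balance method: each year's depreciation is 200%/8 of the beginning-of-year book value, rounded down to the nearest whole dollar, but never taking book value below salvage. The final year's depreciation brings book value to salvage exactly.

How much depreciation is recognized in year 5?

Depreciable base = $190,371 − $8,000 = $182,371.
Year 1: ⌊$190,371 × 200%/8⌋ = $47,592. Book value $142,779.
Year 2: ⌊$142,779 × 200%/8⌋ = $35,694. Book value $107,085.
Year 3: ⌊$107,085 × 200%/8⌋ = $26,771. Book value $80,314.
Year 4: ⌊$80,314 × 200%/8⌋ = $20,078. Book value $60,236.
Year 5: ⌊$60,236 × 200%/8⌋ = $15,059. Book value $45,177.

$15,059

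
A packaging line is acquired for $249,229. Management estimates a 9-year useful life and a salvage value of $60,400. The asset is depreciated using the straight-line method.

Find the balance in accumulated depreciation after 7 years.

Depreciable base = $249,229 − $60,400 = $188,829.
Annual expense = $188,829 / 9 = $20,981.
End of year 1: book value $228,248.
End of year 2: book value $207,267.
End of year 3: book value $186,286.
End of year 4: book value $165,305.
End of year 5: book value $144,324.
End of year 6: book value $123,343.
End of year 7: book value $102,362.
Accumulated through year 7 = $249,229 − $102,362 = $146,867.

$146,867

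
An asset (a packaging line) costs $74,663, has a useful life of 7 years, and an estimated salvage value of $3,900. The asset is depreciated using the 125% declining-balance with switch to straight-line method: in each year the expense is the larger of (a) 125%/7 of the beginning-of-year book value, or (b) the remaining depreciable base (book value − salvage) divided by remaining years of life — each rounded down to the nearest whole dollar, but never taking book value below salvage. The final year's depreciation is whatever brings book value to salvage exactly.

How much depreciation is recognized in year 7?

Depreciable base = $74,663 − $3,900 = $70,763.
Year 1: DB = ⌊$74,663 × 125%/7⌋ = $13,332; SL = ⌊$70,763/7⌋ = $10,109 → take DB $13,332. Book value $61,331.
Year 2: DB = ⌊$61,331 × 125%/7⌋ = $10,951; SL = ⌊$57,431/6⌋ = $9,571 → take DB $10,951. Book value $50,380.
Year 3: DB = ⌊$50,380 × 125%/7⌋ = $8,996; SL = ⌊$46,480/5⌋ = $9,296 → take SL $9,296. Book value $41,084.
Year 4: DB = ⌊$41,084 × 125%/7⌋ = $7,336; SL = ⌊$37,184/4⌋ = $9,296 → take SL $9,296. Book value $31,788.
Year 5: DB = ⌊$31,788 × 125%/7⌋ = $5,676; SL = ⌊$27,888/3⌋ = $9,296 → take SL $9,296. Book value $22,492.
Year 6: DB = ⌊$22,492 × 125%/7⌋ = $4,016; SL = ⌊$18,592/2⌋ = $9,296 → take SL $9,296. Book value $13,196.
Year 7 (final): $13,196 − $3,900 = $9,296. Book value $3,900.

$9,296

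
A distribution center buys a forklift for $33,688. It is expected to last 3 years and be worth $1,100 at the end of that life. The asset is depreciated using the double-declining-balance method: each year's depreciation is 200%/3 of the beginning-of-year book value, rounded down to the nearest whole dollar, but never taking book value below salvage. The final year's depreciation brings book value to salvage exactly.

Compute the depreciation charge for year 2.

$7,486

Depreciable base = $33,688 − $1,100 = $32,588.
Year 1: ⌊$33,688 × 200%/3⌋ = $22,458. Book value $11,230.
Year 2: ⌊$11,230 × 200%/3⌋ = $7,486. Book value $3,744.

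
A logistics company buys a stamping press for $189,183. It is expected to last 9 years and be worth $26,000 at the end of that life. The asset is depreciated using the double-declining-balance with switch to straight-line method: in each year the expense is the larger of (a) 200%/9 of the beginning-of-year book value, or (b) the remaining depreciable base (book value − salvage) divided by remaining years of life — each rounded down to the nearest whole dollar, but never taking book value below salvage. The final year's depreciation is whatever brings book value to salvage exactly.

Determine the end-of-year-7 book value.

$32,575

Depreciable base = $189,183 − $26,000 = $163,183.
Year 1: DB = ⌊$189,183 × 200%/9⌋ = $42,040; SL = ⌊$163,183/9⌋ = $18,131 → take DB $42,040. Book value $147,143.
Year 2: DB = ⌊$147,143 × 200%/9⌋ = $32,698; SL = ⌊$121,143/8⌋ = $15,142 → take DB $32,698. Book value $114,445.
Year 3: DB = ⌊$114,445 × 200%/9⌋ = $25,432; SL = ⌊$88,445/7⌋ = $12,635 → take DB $25,432. Book value $89,013.
Year 4: DB = ⌊$89,013 × 200%/9⌋ = $19,780; SL = ⌊$63,013/6⌋ = $10,502 → take DB $19,780. Book value $69,233.
Year 5: DB = ⌊$69,233 × 200%/9⌋ = $15,385; SL = ⌊$43,233/5⌋ = $8,646 → take DB $15,385. Book value $53,848.
Year 6: DB = ⌊$53,848 × 200%/9⌋ = $11,966; SL = ⌊$27,848/4⌋ = $6,962 → take DB $11,966. Book value $41,882.
Year 7: DB = ⌊$41,882 × 200%/9⌋ = $9,307; SL = ⌊$15,882/3⌋ = $5,294 → take DB $9,307. Book value $32,575.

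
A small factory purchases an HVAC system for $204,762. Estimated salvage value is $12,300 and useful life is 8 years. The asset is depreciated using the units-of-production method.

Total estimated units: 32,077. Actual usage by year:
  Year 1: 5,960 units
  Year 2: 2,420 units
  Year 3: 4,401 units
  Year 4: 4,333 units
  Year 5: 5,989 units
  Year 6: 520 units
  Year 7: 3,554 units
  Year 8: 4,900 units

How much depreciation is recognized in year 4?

Depreciable base = $204,762 − $12,300 = $192,462.
Rate = $192,462 / 32,077 units = $6 per unit.
Year 1: 5,960 × $6 = $35,760. Book value $169,002.
Year 2: 2,420 × $6 = $14,520. Book value $154,482.
Year 3: 4,401 × $6 = $26,406. Book value $128,076.
Year 4: 4,333 × $6 = $25,998. Book value $102,078.

$25,998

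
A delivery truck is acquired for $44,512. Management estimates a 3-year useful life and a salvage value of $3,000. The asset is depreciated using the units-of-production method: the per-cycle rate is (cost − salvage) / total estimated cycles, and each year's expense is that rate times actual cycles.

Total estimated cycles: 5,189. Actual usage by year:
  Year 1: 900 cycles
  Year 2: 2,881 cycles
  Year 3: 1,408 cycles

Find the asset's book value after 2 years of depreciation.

Depreciable base = $44,512 − $3,000 = $41,512.
Rate = $41,512 / 5,189 cycles = $8 per cycle.
Year 1: 900 × $8 = $7,200. Book value $37,312.
Year 2: 2,881 × $8 = $23,048. Book value $14,264.

$14,264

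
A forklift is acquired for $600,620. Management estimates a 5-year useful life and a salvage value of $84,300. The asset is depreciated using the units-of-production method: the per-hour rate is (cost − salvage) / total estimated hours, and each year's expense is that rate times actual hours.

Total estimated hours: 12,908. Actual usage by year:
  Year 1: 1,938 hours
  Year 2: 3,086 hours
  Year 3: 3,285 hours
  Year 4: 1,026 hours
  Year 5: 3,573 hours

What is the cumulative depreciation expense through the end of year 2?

$200,960

Depreciable base = $600,620 − $84,300 = $516,320.
Rate = $516,320 / 12,908 hours = $40 per hour.
Year 1: 1,938 × $40 = $77,520. Book value $523,100.
Year 2: 3,086 × $40 = $123,440. Book value $399,660.
Accumulated through year 2 = $600,620 − $399,660 = $200,960.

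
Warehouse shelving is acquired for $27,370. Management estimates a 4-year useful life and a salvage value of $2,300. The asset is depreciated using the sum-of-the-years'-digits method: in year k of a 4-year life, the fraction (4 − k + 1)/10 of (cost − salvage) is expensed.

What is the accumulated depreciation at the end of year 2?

Depreciable base = $27,370 − $2,300 = $25,070.
Sum of the years' digits = 4+3+2+1 = 10.
Year 1: $25,070 × 4/10 = $10,028. Book value $17,342.
Year 2: $25,070 × 3/10 = $7,521. Book value $9,821.
Accumulated through year 2 = $27,370 − $9,821 = $17,549.

$17,549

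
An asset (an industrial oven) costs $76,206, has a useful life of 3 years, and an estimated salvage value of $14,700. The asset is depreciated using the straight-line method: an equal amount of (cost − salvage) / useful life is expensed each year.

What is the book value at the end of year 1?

$55,704

Depreciable base = $76,206 − $14,700 = $61,506.
Annual expense = $61,506 / 3 = $20,502.
End of year 1: book value $55,704.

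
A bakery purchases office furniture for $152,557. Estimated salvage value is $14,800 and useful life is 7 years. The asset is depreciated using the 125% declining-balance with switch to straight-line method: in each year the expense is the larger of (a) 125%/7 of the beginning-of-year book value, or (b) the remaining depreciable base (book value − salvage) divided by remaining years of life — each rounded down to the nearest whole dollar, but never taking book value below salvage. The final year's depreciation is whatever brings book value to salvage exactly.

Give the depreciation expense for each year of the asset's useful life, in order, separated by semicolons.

$27,242; $22,377; $18,381; $17,439; $17,439; $17,439; $17,440

Depreciable base = $152,557 − $14,800 = $137,757.
Year 1: DB = ⌊$152,557 × 125%/7⌋ = $27,242; SL = ⌊$137,757/7⌋ = $19,679 → take DB $27,242. Book value $125,315.
Year 2: DB = ⌊$125,315 × 125%/7⌋ = $22,377; SL = ⌊$110,515/6⌋ = $18,419 → take DB $22,377. Book value $102,938.
Year 3: DB = ⌊$102,938 × 125%/7⌋ = $18,381; SL = ⌊$88,138/5⌋ = $17,627 → take DB $18,381. Book value $84,557.
Year 4: DB = ⌊$84,557 × 125%/7⌋ = $15,099; SL = ⌊$69,757/4⌋ = $17,439 → take SL $17,439. Book value $67,118.
Year 5: DB = ⌊$67,118 × 125%/7⌋ = $11,985; SL = ⌊$52,318/3⌋ = $17,439 → take SL $17,439. Book value $49,679.
Year 6: DB = ⌊$49,679 × 125%/7⌋ = $8,871; SL = ⌊$34,879/2⌋ = $17,439 → take SL $17,439. Book value $32,240.
Year 7 (final): $32,240 − $14,800 = $17,440. Book value $14,800.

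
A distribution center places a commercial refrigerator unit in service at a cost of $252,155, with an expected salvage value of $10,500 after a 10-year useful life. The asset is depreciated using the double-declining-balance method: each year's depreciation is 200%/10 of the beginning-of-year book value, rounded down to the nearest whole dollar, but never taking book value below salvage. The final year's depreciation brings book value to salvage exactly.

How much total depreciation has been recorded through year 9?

$218,309

Depreciable base = $252,155 − $10,500 = $241,655.
Year 1: ⌊$252,155 × 200%/10⌋ = $50,431. Book value $201,724.
Year 2: ⌊$201,724 × 200%/10⌋ = $40,344. Book value $161,380.
Year 3: ⌊$161,380 × 200%/10⌋ = $32,276. Book value $129,104.
Year 4: ⌊$129,104 × 200%/10⌋ = $25,820. Book value $103,284.
Year 5: ⌊$103,284 × 200%/10⌋ = $20,656. Book value $82,628.
Year 6: ⌊$82,628 × 200%/10⌋ = $16,525. Book value $66,103.
Year 7: ⌊$66,103 × 200%/10⌋ = $13,220. Book value $52,883.
Year 8: ⌊$52,883 × 200%/10⌋ = $10,576. Book value $42,307.
Year 9: ⌊$42,307 × 200%/10⌋ = $8,461. Book value $33,846.
Accumulated through year 9 = $252,155 − $33,846 = $218,309.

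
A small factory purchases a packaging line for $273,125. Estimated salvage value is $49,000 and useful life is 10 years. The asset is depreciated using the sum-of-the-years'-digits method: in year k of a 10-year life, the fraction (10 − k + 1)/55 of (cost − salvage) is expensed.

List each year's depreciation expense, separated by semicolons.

$40,750; $36,675; $32,600; $28,525; $24,450; $20,375; $16,300; $12,225; $8,150; $4,075

Depreciable base = $273,125 − $49,000 = $224,125.
Sum of the years' digits = 10+9+8+7+6+5+4+3+2+1 = 55.
Year 1: $224,125 × 10/55 = $40,750. Book value $232,375.
Year 2: $224,125 × 9/55 = $36,675. Book value $195,700.
Year 3: $224,125 × 8/55 = $32,600. Book value $163,100.
Year 4: $224,125 × 7/55 = $28,525. Book value $134,575.
Year 5: $224,125 × 6/55 = $24,450. Book value $110,125.
Year 6: $224,125 × 5/55 = $20,375. Book value $89,750.
Year 7: $224,125 × 4/55 = $16,300. Book value $73,450.
Year 8: $224,125 × 3/55 = $12,225. Book value $61,225.
Year 9: $224,125 × 2/55 = $8,150. Book value $53,075.
Year 10: $224,125 × 1/55 = $4,075. Book value $49,000.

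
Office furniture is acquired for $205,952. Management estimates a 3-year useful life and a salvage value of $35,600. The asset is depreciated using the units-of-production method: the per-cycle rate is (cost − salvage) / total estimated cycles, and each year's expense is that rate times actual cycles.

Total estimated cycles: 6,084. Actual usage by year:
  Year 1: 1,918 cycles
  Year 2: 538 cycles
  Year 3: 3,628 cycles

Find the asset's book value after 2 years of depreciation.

Depreciable base = $205,952 − $35,600 = $170,352.
Rate = $170,352 / 6,084 cycles = $28 per cycle.
Year 1: 1,918 × $28 = $53,704. Book value $152,248.
Year 2: 538 × $28 = $15,064. Book value $137,184.

$137,184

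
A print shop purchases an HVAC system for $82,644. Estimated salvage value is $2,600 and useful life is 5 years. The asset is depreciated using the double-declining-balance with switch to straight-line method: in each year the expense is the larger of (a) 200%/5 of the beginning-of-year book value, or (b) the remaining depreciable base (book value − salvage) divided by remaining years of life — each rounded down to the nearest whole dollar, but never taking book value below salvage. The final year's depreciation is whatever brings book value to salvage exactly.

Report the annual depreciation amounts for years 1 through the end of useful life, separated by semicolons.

$33,057; $19,834; $11,901; $7,626; $7,626

Depreciable base = $82,644 − $2,600 = $80,044.
Year 1: DB = ⌊$82,644 × 200%/5⌋ = $33,057; SL = ⌊$80,044/5⌋ = $16,008 → take DB $33,057. Book value $49,587.
Year 2: DB = ⌊$49,587 × 200%/5⌋ = $19,834; SL = ⌊$46,987/4⌋ = $11,746 → take DB $19,834. Book value $29,753.
Year 3: DB = ⌊$29,753 × 200%/5⌋ = $11,901; SL = ⌊$27,153/3⌋ = $9,051 → take DB $11,901. Book value $17,852.
Year 4: DB = ⌊$17,852 × 200%/5⌋ = $7,140; SL = ⌊$15,252/2⌋ = $7,626 → take SL $7,626. Book value $10,226.
Year 5 (final): $10,226 − $2,600 = $7,626. Book value $2,600.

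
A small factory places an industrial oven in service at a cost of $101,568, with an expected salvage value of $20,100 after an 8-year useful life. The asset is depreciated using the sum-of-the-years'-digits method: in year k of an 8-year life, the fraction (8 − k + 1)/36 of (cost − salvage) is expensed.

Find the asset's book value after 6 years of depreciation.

$26,889

Depreciable base = $101,568 − $20,100 = $81,468.
Sum of the years' digits = 8+7+6+5+4+3+2+1 = 36.
Year 1: $81,468 × 8/36 = $18,104. Book value $83,464.
Year 2: $81,468 × 7/36 = $15,841. Book value $67,623.
Year 3: $81,468 × 6/36 = $13,578. Book value $54,045.
Year 4: $81,468 × 5/36 = $11,315. Book value $42,730.
Year 5: $81,468 × 4/36 = $9,052. Book value $33,678.
Year 6: $81,468 × 3/36 = $6,789. Book value $26,889.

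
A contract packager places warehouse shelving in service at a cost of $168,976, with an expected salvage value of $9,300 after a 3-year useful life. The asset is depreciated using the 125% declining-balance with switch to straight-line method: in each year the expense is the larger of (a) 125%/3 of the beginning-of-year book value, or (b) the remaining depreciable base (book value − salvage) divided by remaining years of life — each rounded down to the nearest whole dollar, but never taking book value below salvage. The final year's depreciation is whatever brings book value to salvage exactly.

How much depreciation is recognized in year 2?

$44,635

Depreciable base = $168,976 − $9,300 = $159,676.
Year 1: DB = ⌊$168,976 × 125%/3⌋ = $70,406; SL = ⌊$159,676/3⌋ = $53,225 → take DB $70,406. Book value $98,570.
Year 2: DB = ⌊$98,570 × 125%/3⌋ = $41,070; SL = ⌊$89,270/2⌋ = $44,635 → take SL $44,635. Book value $53,935.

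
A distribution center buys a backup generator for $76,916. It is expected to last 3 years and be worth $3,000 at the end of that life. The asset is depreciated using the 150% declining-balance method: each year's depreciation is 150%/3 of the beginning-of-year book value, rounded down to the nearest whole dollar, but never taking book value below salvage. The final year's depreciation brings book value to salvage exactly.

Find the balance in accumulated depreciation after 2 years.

Depreciable base = $76,916 − $3,000 = $73,916.
Year 1: ⌊$76,916 × 150%/3⌋ = $38,458. Book value $38,458.
Year 2: ⌊$38,458 × 150%/3⌋ = $19,229. Book value $19,229.
Accumulated through year 2 = $76,916 − $19,229 = $57,687.

$57,687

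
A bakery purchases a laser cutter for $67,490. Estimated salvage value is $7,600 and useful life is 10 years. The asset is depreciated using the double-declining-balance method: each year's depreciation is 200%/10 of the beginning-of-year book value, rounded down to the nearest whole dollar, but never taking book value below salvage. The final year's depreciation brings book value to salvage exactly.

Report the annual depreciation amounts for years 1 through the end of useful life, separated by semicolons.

Depreciable base = $67,490 − $7,600 = $59,890.
Year 1: ⌊$67,490 × 200%/10⌋ = $13,498. Book value $53,992.
Year 2: ⌊$53,992 × 200%/10⌋ = $10,798. Book value $43,194.
Year 3: ⌊$43,194 × 200%/10⌋ = $8,638. Book value $34,556.
Year 4: ⌊$34,556 × 200%/10⌋ = $6,911. Book value $27,645.
Year 5: ⌊$27,645 × 200%/10⌋ = $5,529. Book value $22,116.
Year 6: ⌊$22,116 × 200%/10⌋ = $4,423. Book value $17,693.
Year 7: ⌊$17,693 × 200%/10⌋ = $3,538. Book value $14,155.
Year 8: ⌊$14,155 × 200%/10⌋ = $2,831. Book value $11,324.
Year 9: ⌊$11,324 × 200%/10⌋ = $2,264. Book value $9,060.
Year 10 (final): $9,060 − $7,600 = $1,460. Book value $7,600.

$13,498; $10,798; $8,638; $6,911; $5,529; $4,423; $3,538; $2,831; $2,264; $1,460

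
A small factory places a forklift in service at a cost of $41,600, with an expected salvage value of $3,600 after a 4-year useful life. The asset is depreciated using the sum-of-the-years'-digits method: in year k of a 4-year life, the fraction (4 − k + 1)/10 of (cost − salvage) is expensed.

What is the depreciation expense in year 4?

$3,800

Depreciable base = $41,600 − $3,600 = $38,000.
Sum of the years' digits = 4+3+2+1 = 10.
Year 1: $38,000 × 4/10 = $15,200. Book value $26,400.
Year 2: $38,000 × 3/10 = $11,400. Book value $15,000.
Year 3: $38,000 × 2/10 = $7,600. Book value $7,400.
Year 4: $38,000 × 1/10 = $3,800. Book value $3,600.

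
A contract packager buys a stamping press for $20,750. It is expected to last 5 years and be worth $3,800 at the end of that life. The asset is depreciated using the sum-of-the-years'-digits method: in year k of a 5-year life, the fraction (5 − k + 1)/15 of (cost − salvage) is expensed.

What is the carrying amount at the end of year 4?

$4,930

Depreciable base = $20,750 − $3,800 = $16,950.
Sum of the years' digits = 5+4+3+2+1 = 15.
Year 1: $16,950 × 5/15 = $5,650. Book value $15,100.
Year 2: $16,950 × 4/15 = $4,520. Book value $10,580.
Year 3: $16,950 × 3/15 = $3,390. Book value $7,190.
Year 4: $16,950 × 2/15 = $2,260. Book value $4,930.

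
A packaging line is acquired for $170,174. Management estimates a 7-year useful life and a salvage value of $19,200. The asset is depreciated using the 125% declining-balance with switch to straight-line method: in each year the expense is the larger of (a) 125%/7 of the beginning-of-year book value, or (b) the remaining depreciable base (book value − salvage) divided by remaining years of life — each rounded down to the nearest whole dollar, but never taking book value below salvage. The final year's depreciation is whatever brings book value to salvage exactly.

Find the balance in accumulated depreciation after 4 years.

Depreciable base = $170,174 − $19,200 = $150,974.
Year 1: DB = ⌊$170,174 × 125%/7⌋ = $30,388; SL = ⌊$150,974/7⌋ = $21,567 → take DB $30,388. Book value $139,786.
Year 2: DB = ⌊$139,786 × 125%/7⌋ = $24,961; SL = ⌊$120,586/6⌋ = $20,097 → take DB $24,961. Book value $114,825.
Year 3: DB = ⌊$114,825 × 125%/7⌋ = $20,504; SL = ⌊$95,625/5⌋ = $19,125 → take DB $20,504. Book value $94,321.
Year 4: DB = ⌊$94,321 × 125%/7⌋ = $16,843; SL = ⌊$75,121/4⌋ = $18,780 → take SL $18,780. Book value $75,541.
Accumulated through year 4 = $170,174 − $75,541 = $94,633.

$94,633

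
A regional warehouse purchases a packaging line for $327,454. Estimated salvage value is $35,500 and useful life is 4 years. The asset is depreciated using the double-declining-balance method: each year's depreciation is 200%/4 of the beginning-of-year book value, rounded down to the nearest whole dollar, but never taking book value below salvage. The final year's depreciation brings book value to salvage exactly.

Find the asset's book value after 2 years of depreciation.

Depreciable base = $327,454 − $35,500 = $291,954.
Year 1: ⌊$327,454 × 200%/4⌋ = $163,727. Book value $163,727.
Year 2: ⌊$163,727 × 200%/4⌋ = $81,863. Book value $81,864.

$81,864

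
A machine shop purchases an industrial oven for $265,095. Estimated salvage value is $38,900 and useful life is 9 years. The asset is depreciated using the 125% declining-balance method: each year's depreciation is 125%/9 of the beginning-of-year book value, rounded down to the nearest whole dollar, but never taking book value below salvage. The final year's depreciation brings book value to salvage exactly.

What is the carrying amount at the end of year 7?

Depreciable base = $265,095 − $38,900 = $226,195.
Year 1: ⌊$265,095 × 125%/9⌋ = $36,818. Book value $228,277.
Year 2: ⌊$228,277 × 125%/9⌋ = $31,705. Book value $196,572.
Year 3: ⌊$196,572 × 125%/9⌋ = $27,301. Book value $169,271.
Year 4: ⌊$169,271 × 125%/9⌋ = $23,509. Book value $145,762.
Year 5: ⌊$145,762 × 125%/9⌋ = $20,244. Book value $125,518.
Year 6: ⌊$125,518 × 125%/9⌋ = $17,433. Book value $108,085.
Year 7: ⌊$108,085 × 125%/9⌋ = $15,011. Book value $93,074.

$93,074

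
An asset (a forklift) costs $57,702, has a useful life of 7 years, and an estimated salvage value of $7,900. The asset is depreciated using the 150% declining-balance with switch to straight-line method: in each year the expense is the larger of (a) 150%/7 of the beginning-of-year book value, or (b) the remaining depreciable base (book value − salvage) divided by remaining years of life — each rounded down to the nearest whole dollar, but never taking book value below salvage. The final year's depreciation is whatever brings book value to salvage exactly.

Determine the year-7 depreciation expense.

Depreciable base = $57,702 − $7,900 = $49,802.
Year 1: DB = ⌊$57,702 × 150%/7⌋ = $12,364; SL = ⌊$49,802/7⌋ = $7,114 → take DB $12,364. Book value $45,338.
Year 2: DB = ⌊$45,338 × 150%/7⌋ = $9,715; SL = ⌊$37,438/6⌋ = $6,239 → take DB $9,715. Book value $35,623.
Year 3: DB = ⌊$35,623 × 150%/7⌋ = $7,633; SL = ⌊$27,723/5⌋ = $5,544 → take DB $7,633. Book value $27,990.
Year 4: DB = ⌊$27,990 × 150%/7⌋ = $5,997; SL = ⌊$20,090/4⌋ = $5,022 → take DB $5,997. Book value $21,993.
Year 5: DB = ⌊$21,993 × 150%/7⌋ = $4,712; SL = ⌊$14,093/3⌋ = $4,697 → take DB $4,712. Book value $17,281.
Year 6: DB = ⌊$17,281 × 150%/7⌋ = $3,703; SL = ⌊$9,381/2⌋ = $4,690 → take SL $4,690. Book value $12,591.
Year 7 (final): $12,591 − $7,900 = $4,691. Book value $7,900.

$4,691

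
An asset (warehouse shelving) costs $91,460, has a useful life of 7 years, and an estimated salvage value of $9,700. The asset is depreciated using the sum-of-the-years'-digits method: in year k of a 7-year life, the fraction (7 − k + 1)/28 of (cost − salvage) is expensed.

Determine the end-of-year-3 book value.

Depreciable base = $91,460 − $9,700 = $81,760.
Sum of the years' digits = 7+6+5+4+3+2+1 = 28.
Year 1: $81,760 × 7/28 = $20,440. Book value $71,020.
Year 2: $81,760 × 6/28 = $17,520. Book value $53,500.
Year 3: $81,760 × 5/28 = $14,600. Book value $38,900.

$38,900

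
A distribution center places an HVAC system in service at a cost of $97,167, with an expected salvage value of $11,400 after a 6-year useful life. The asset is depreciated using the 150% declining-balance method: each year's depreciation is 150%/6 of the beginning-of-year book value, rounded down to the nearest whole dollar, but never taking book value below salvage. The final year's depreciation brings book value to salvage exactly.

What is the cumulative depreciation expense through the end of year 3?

Depreciable base = $97,167 − $11,400 = $85,767.
Year 1: ⌊$97,167 × 150%/6⌋ = $24,291. Book value $72,876.
Year 2: ⌊$72,876 × 150%/6⌋ = $18,219. Book value $54,657.
Year 3: ⌊$54,657 × 150%/6⌋ = $13,664. Book value $40,993.
Accumulated through year 3 = $97,167 − $40,993 = $56,174.

$56,174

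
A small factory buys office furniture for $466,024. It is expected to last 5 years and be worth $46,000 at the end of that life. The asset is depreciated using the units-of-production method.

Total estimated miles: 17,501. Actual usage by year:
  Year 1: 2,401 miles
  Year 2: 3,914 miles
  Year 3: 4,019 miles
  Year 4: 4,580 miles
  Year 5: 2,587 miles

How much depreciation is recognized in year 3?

Depreciable base = $466,024 − $46,000 = $420,024.
Rate = $420,024 / 17,501 miles = $24 per mile.
Year 1: 2,401 × $24 = $57,624. Book value $408,400.
Year 2: 3,914 × $24 = $93,936. Book value $314,464.
Year 3: 4,019 × $24 = $96,456. Book value $218,008.

$96,456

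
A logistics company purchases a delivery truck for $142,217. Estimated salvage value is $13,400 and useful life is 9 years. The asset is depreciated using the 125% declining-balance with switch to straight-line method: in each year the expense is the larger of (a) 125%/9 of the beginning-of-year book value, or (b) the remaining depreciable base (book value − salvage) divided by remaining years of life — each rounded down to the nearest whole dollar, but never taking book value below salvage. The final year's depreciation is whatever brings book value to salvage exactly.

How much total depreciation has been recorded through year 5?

$77,209

Depreciable base = $142,217 − $13,400 = $128,817.
Year 1: DB = ⌊$142,217 × 125%/9⌋ = $19,752; SL = ⌊$128,817/9⌋ = $14,313 → take DB $19,752. Book value $122,465.
Year 2: DB = ⌊$122,465 × 125%/9⌋ = $17,009; SL = ⌊$109,065/8⌋ = $13,633 → take DB $17,009. Book value $105,456.
Year 3: DB = ⌊$105,456 × 125%/9⌋ = $14,646; SL = ⌊$92,056/7⌋ = $13,150 → take DB $14,646. Book value $90,810.
Year 4: DB = ⌊$90,810 × 125%/9⌋ = $12,612; SL = ⌊$77,410/6⌋ = $12,901 → take SL $12,901. Book value $77,909.
Year 5: DB = ⌊$77,909 × 125%/9⌋ = $10,820; SL = ⌊$64,509/5⌋ = $12,901 → take SL $12,901. Book value $65,008.
Accumulated through year 5 = $142,217 − $65,008 = $77,209.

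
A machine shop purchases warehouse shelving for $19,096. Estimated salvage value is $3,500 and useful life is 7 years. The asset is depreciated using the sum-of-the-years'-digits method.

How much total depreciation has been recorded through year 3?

$10,026

Depreciable base = $19,096 − $3,500 = $15,596.
Sum of the years' digits = 7+6+5+4+3+2+1 = 28.
Year 1: $15,596 × 7/28 = $3,899. Book value $15,197.
Year 2: $15,596 × 6/28 = $3,342. Book value $11,855.
Year 3: $15,596 × 5/28 = $2,785. Book value $9,070.
Accumulated through year 3 = $19,096 − $9,070 = $10,026.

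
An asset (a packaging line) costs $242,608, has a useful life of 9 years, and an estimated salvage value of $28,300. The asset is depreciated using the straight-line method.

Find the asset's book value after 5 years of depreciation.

Depreciable base = $242,608 − $28,300 = $214,308.
Annual expense = $214,308 / 9 = $23,812.
End of year 1: book value $218,796.
End of year 2: book value $194,984.
End of year 3: book value $171,172.
End of year 4: book value $147,360.
End of year 5: book value $123,548.

$123,548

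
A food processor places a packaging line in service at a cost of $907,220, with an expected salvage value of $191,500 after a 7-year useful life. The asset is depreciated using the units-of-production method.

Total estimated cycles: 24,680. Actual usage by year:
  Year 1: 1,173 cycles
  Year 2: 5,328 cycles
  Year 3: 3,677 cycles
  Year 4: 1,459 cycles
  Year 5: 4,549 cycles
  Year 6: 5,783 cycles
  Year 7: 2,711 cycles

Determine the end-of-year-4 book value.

$569,747

Depreciable base = $907,220 − $191,500 = $715,720.
Rate = $715,720 / 24,680 cycles = $29 per cycle.
Year 1: 1,173 × $29 = $34,017. Book value $873,203.
Year 2: 5,328 × $29 = $154,512. Book value $718,691.
Year 3: 3,677 × $29 = $106,633. Book value $612,058.
Year 4: 1,459 × $29 = $42,311. Book value $569,747.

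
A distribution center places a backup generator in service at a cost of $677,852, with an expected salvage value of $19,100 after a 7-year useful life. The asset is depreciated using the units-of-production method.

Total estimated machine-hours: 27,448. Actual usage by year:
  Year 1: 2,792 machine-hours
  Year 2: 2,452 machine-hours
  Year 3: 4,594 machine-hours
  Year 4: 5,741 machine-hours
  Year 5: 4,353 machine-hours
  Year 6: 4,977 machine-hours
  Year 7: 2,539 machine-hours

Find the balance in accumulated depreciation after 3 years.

Depreciable base = $677,852 − $19,100 = $658,752.
Rate = $658,752 / 27,448 machine-hours = $24 per machine-hour.
Year 1: 2,792 × $24 = $67,008. Book value $610,844.
Year 2: 2,452 × $24 = $58,848. Book value $551,996.
Year 3: 4,594 × $24 = $110,256. Book value $441,740.
Accumulated through year 3 = $677,852 − $441,740 = $236,112.

$236,112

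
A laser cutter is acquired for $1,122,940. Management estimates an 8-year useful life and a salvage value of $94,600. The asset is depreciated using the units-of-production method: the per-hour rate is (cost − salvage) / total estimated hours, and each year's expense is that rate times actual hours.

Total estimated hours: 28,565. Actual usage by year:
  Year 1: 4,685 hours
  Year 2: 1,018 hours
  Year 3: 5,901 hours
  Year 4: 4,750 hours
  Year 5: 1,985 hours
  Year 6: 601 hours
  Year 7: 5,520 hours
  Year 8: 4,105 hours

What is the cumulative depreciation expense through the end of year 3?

$417,744

Depreciable base = $1,122,940 − $94,600 = $1,028,340.
Rate = $1,028,340 / 28,565 hours = $36 per hour.
Year 1: 4,685 × $36 = $168,660. Book value $954,280.
Year 2: 1,018 × $36 = $36,648. Book value $917,632.
Year 3: 5,901 × $36 = $212,436. Book value $705,196.
Accumulated through year 3 = $1,122,940 − $705,196 = $417,744.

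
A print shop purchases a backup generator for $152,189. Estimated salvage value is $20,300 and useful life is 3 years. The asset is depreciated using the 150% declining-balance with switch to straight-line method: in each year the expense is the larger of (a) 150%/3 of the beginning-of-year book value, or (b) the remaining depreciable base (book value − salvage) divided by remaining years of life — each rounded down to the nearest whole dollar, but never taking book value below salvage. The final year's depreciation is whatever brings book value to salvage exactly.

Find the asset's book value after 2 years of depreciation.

Depreciable base = $152,189 − $20,300 = $131,889.
Year 1: DB = ⌊$152,189 × 150%/3⌋ = $76,094; SL = ⌊$131,889/3⌋ = $43,963 → take DB $76,094. Book value $76,095.
Year 2: DB = ⌊$76,095 × 150%/3⌋ = $38,047; SL = ⌊$55,795/2⌋ = $27,897 → take DB $38,047. Book value $38,048.

$38,048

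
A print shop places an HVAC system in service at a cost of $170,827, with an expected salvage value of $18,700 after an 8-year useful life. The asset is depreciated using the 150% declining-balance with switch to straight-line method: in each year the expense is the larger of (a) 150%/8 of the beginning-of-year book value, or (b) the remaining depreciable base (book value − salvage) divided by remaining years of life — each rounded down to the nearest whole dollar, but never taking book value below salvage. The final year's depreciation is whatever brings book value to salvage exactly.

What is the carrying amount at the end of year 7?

Depreciable base = $170,827 − $18,700 = $152,127.
Year 1: DB = ⌊$170,827 × 150%/8⌋ = $32,030; SL = ⌊$152,127/8⌋ = $19,015 → take DB $32,030. Book value $138,797.
Year 2: DB = ⌊$138,797 × 150%/8⌋ = $26,024; SL = ⌊$120,097/7⌋ = $17,156 → take DB $26,024. Book value $112,773.
Year 3: DB = ⌊$112,773 × 150%/8⌋ = $21,144; SL = ⌊$94,073/6⌋ = $15,678 → take DB $21,144. Book value $91,629.
Year 4: DB = ⌊$91,629 × 150%/8⌋ = $17,180; SL = ⌊$72,929/5⌋ = $14,585 → take DB $17,180. Book value $74,449.
Year 5: DB = ⌊$74,449 × 150%/8⌋ = $13,959; SL = ⌊$55,749/4⌋ = $13,937 → take DB $13,959. Book value $60,490.
Year 6: DB = ⌊$60,490 × 150%/8⌋ = $11,341; SL = ⌊$41,790/3⌋ = $13,930 → take SL $13,930. Book value $46,560.
Year 7: DB = ⌊$46,560 × 150%/8⌋ = $8,730; SL = ⌊$27,860/2⌋ = $13,930 → take SL $13,930. Book value $32,630.

$32,630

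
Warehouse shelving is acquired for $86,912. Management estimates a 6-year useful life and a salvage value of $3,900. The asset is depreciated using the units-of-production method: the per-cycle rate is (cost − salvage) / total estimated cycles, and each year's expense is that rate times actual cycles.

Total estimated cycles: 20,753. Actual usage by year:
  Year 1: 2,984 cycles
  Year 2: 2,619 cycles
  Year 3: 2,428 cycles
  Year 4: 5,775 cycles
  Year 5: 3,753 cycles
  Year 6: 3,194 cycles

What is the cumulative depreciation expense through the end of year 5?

$70,236

Depreciable base = $86,912 − $3,900 = $83,012.
Rate = $83,012 / 20,753 cycles = $4 per cycle.
Year 1: 2,984 × $4 = $11,936. Book value $74,976.
Year 2: 2,619 × $4 = $10,476. Book value $64,500.
Year 3: 2,428 × $4 = $9,712. Book value $54,788.
Year 4: 5,775 × $4 = $23,100. Book value $31,688.
Year 5: 3,753 × $4 = $15,012. Book value $16,676.
Accumulated through year 5 = $86,912 − $16,676 = $70,236.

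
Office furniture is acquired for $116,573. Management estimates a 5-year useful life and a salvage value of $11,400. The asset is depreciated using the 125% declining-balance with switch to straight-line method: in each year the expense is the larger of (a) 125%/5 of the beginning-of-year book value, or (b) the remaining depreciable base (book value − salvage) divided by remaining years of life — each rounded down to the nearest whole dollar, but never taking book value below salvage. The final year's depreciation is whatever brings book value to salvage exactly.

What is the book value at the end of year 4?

Depreciable base = $116,573 − $11,400 = $105,173.
Year 1: DB = ⌊$116,573 × 125%/5⌋ = $29,143; SL = ⌊$105,173/5⌋ = $21,034 → take DB $29,143. Book value $87,430.
Year 2: DB = ⌊$87,430 × 125%/5⌋ = $21,857; SL = ⌊$76,030/4⌋ = $19,007 → take DB $21,857. Book value $65,573.
Year 3: DB = ⌊$65,573 × 125%/5⌋ = $16,393; SL = ⌊$54,173/3⌋ = $18,057 → take SL $18,057. Book value $47,516.
Year 4: DB = ⌊$47,516 × 125%/5⌋ = $11,879; SL = ⌊$36,116/2⌋ = $18,058 → take SL $18,058. Book value $29,458.

$29,458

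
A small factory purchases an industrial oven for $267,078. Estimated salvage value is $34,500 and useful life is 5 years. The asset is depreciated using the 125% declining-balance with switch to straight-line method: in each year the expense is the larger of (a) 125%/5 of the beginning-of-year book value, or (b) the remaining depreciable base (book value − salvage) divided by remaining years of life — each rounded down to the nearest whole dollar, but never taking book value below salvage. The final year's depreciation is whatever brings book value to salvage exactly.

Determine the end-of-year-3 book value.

$111,655

Depreciable base = $267,078 − $34,500 = $232,578.
Year 1: DB = ⌊$267,078 × 125%/5⌋ = $66,769; SL = ⌊$232,578/5⌋ = $46,515 → take DB $66,769. Book value $200,309.
Year 2: DB = ⌊$200,309 × 125%/5⌋ = $50,077; SL = ⌊$165,809/4⌋ = $41,452 → take DB $50,077. Book value $150,232.
Year 3: DB = ⌊$150,232 × 125%/5⌋ = $37,558; SL = ⌊$115,732/3⌋ = $38,577 → take SL $38,577. Book value $111,655.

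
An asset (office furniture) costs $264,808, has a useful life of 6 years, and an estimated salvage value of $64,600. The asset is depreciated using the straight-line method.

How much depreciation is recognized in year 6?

$33,368

Depreciable base = $264,808 − $64,600 = $200,208.
Annual expense = $200,208 / 6 = $33,368.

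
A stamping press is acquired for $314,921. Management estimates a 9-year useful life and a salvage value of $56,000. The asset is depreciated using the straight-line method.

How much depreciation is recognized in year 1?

Depreciable base = $314,921 − $56,000 = $258,921.
Annual expense = $258,921 / 9 = $28,769.

$28,769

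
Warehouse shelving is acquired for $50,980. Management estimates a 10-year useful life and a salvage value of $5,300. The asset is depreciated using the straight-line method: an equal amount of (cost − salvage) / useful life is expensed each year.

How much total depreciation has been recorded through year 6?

$27,408

Depreciable base = $50,980 − $5,300 = $45,680.
Annual expense = $45,680 / 10 = $4,568.
End of year 1: book value $46,412.
End of year 2: book value $41,844.
End of year 3: book value $37,276.
End of year 4: book value $32,708.
End of year 5: book value $28,140.
End of year 6: book value $23,572.
Accumulated through year 6 = $50,980 − $23,572 = $27,408.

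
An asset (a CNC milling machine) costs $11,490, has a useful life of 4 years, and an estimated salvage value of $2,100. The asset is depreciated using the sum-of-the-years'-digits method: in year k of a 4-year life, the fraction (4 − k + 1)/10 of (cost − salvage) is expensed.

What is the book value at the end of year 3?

Depreciable base = $11,490 − $2,100 = $9,390.
Sum of the years' digits = 4+3+2+1 = 10.
Year 1: $9,390 × 4/10 = $3,756. Book value $7,734.
Year 2: $9,390 × 3/10 = $2,817. Book value $4,917.
Year 3: $9,390 × 2/10 = $1,878. Book value $3,039.

$3,039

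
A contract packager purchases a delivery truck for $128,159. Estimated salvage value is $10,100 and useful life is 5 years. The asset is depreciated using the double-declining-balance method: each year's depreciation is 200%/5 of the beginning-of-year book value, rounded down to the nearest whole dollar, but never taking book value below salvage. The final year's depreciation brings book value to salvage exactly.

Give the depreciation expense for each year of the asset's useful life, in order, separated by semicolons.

Depreciable base = $128,159 − $10,100 = $118,059.
Year 1: ⌊$128,159 × 200%/5⌋ = $51,263. Book value $76,896.
Year 2: ⌊$76,896 × 200%/5⌋ = $30,758. Book value $46,138.
Year 3: ⌊$46,138 × 200%/5⌋ = $18,455. Book value $27,683.
Year 4: ⌊$27,683 × 200%/5⌋ = $11,073. Book value $16,610.
Year 5 (final): $16,610 − $10,100 = $6,510. Book value $10,100.

$51,263; $30,758; $18,455; $11,073; $6,510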